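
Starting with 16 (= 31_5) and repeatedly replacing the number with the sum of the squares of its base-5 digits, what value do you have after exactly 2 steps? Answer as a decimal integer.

4

16 = (3,1)_5 → 10
10 = (2,0)_5 → 4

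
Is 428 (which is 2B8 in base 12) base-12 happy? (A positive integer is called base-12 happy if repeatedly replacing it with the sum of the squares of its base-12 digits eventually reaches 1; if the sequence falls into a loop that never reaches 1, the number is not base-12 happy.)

428 = (2,11,8)_12 → 2² + 11² + 8² = 189
189 = (1,3,9)_12 → 1² + 3² + 9² = 91
91 = (7,7)_12 → 7² + 7² = 98
98 = (8,2)_12 → 8² + 2² = 68
68 = (5,8)_12 → 5² + 8² = 89
89 = (7,5)_12 → 7² + 5² = 74
74 = (6,2)_12 → 6² + 2² = 40
40 = (3,4)_12 → 3² + 4² = 25
25 = (2,1)_12 → 2² + 1² = 5
5 = (5)_12 → 5² = 25  — 25 already seen; the sequence cycles without reaching 1.

not base-12 happy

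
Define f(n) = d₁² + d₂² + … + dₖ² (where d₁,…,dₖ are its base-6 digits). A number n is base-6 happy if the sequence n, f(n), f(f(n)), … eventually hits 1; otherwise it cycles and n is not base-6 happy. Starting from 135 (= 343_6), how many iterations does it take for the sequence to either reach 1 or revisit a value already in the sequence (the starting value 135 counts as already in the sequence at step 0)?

10

135 = (3,4,3)_6 → 3² + 4² + 3² = 9 + 16 + 9 = 34
34 = (5,4)_6 → 5² + 4² = 25 + 16 = 41
41 = (1,0,5)_6 → 1² + 0² + 5² = 1 + 0 + 25 = 26
26 = (4,2)_6 → 4² + 2² = 16 + 4 = 20
20 = (3,2)_6 → 3² + 2² = 9 + 4 = 13
13 = (2,1)_6 → 2² + 1² = 4 + 1 = 5
5 = (5)_6 → 5² = 25
25 = (4,1)_6 → 4² + 1² = 16 + 1 = 17
17 = (2,5)_6 → 2² + 5² = 4 + 25 = 29
29 = (4,5)_6 → 4² + 5² = 16 + 25 = 41  — 41 repeats.
That took 10 steps.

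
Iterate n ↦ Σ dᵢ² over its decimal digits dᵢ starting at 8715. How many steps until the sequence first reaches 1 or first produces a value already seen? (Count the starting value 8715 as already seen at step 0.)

8715 → 8² + 7² + 1² + 5² = 139
139 → 1² + 3² + 9² = 91
91 → 9² + 1² = 82
82 → 8² + 2² = 68
68 → 6² + 8² = 100
100 → 1² + 0² + 0² = 1  — reached 1.
That took 6 steps.

6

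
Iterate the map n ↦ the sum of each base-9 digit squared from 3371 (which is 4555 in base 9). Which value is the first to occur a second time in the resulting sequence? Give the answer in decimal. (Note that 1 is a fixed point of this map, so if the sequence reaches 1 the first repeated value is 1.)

1

3371 = (4,5,5,5)_9 → 4² + 5² + 5² + 5² = 91
91 = (1,1,1)_9 → 1² + 1² + 1² = 3
3 = (3)_9 → 3² = 9
9 = (1,0)_9 → 1² + 0² = 1  — reached the fixed point 1.
1 → 1, so 1 is the first repeated value.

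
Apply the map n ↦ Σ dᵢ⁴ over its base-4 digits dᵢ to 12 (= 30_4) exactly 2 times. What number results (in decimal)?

12 = (3,0)_4 → 3⁴ + 0⁴ = 81 + 0 = 81
81 = (1,1,0,1)_4 → 1⁴ + 1⁴ + 0⁴ + 1⁴ = 1 + 1 + 0 + 1 = 3

3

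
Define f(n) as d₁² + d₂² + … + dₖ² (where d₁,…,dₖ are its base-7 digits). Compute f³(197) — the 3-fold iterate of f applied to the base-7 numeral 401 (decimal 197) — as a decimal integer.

37

197 = (4,0,1)_7 → 4² + 0² + 1² = 17
17 = (2,3)_7 → 2² + 3² = 13
13 = (1,6)_7 → 1² + 6² = 37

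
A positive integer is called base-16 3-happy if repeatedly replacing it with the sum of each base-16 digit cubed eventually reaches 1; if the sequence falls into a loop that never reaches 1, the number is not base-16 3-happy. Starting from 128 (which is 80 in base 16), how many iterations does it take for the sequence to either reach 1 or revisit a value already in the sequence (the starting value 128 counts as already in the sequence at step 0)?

128 = (8,0)_16 → 8³ + 0³ = 512
512 = (2,0,0)_16 → 2³ + 0³ + 0³ = 8
8 = (8)_16 → 8³ = 512  — 512 repeats.
That took 3 steps.

3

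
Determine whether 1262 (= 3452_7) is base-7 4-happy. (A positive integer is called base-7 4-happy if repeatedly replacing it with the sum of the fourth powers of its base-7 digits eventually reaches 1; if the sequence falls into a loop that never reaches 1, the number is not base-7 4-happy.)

not base-7 4-happy

1262 = (3,4,5,2)_7 → 3⁴ + 4⁴ + 5⁴ + 2⁴ = 81 + 256 + 625 + 16 = 978
978 = (2,5,6,5)_7 → 2⁴ + 5⁴ + 6⁴ + 5⁴ = 16 + 625 + 1296 + 625 = 2562
2562 = (1,0,3,2,0)_7 → 1⁴ + 0⁴ + 3⁴ + 2⁴ + 0⁴ = 1 + 0 + 81 + 16 + 0 = 98
98 = (2,0,0)_7 → 2⁴ + 0⁴ + 0⁴ = 16 + 0 + 0 = 16
16 = (2,2)_7 → 2⁴ + 2⁴ = 16 + 16 = 32
32 = (4,4)_7 → 4⁴ + 4⁴ = 256 + 256 = 512
512 = (1,3,3,1)_7 → 1⁴ + 3⁴ + 3⁴ + 1⁴ = 1 + 81 + 81 + 1 = 164
164 = (3,2,3)_7 → 3⁴ + 2⁴ + 3⁴ = 81 + 16 + 81 = 178
178 = (3,4,3)_7 → 3⁴ + 4⁴ + 3⁴ = 81 + 256 + 81 = 418
418 = (1,1,3,5)_7 → 1⁴ + 1⁴ + 3⁴ + 5⁴ = 1 + 1 + 81 + 625 = 708
708 = (2,0,3,1)_7 → 2⁴ + 0⁴ + 3⁴ + 1⁴ = 16 + 0 + 81 + 1 = 98  — 98 already seen; the sequence cycles without reaching 1.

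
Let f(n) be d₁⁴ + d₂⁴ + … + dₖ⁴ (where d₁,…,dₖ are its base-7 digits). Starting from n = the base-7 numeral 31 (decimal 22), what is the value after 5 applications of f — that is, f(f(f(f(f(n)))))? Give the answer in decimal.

2546

22 = (3,1)_7 → 3⁴ + 1⁴ = 82
82 = (1,4,5)_7 → 1⁴ + 4⁴ + 5⁴ = 882
882 = (2,4,0,0)_7 → 2⁴ + 4⁴ + 0⁴ + 0⁴ = 272
272 = (5,3,6)_7 → 5⁴ + 3⁴ + 6⁴ = 2002
2002 = (5,5,6,0)_7 → 5⁴ + 5⁴ + 6⁴ + 0⁴ = 2546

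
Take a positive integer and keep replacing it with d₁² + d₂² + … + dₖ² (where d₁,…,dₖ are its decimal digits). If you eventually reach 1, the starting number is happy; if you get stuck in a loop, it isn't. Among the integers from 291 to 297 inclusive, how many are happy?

2

291: 291 → 86 → 100 → 1  — happy
292: 292 → 89 → 145 → 42 → 20 → 4 → 16 → 37 → 58 → 89  — not happy
293: 293 → 94 → 97 → 130 → 10 → 1  — happy
294: 294 → 101 → 2 → 4 → 16 → 37 → 58 → 89 → 145 → 42 → 20 → 4  — not happy
295: 295 → 110 → 2 → 4 → 16 → 37 → 58 → 89 → 145 → 42 → 20 → 4  — not happy
296: 296 → 121 → 6 → 36 → 45 → 41 → 17 → 50 → 25 → 29 → 85 → 89 → 145 → 42 → 20 → 4 → 16 → 37 → 58 → 89  — not happy
297: 297 → 134 → 26 → 40 → 16 → 37 → 58 → 89 → 145 → 42 → 20 → 4 → 16  — not happy
happy: 291, 293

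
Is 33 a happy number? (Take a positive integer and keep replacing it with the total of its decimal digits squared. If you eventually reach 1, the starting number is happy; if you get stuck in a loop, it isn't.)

not happy

33 → 3² + 3² = 9 + 9 = 18
18 → 1² + 8² = 1 + 64 = 65
65 → 6² + 5² = 36 + 25 = 61
61 → 6² + 1² = 36 + 1 = 37
37 → 3² + 7² = 9 + 49 = 58
58 → 5² + 8² = 25 + 64 = 89
89 → 8² + 9² = 64 + 81 = 145
145 → 1² + 4² + 5² = 1 + 16 + 25 = 42
42 → 4² + 2² = 16 + 4 = 20
20 → 2² + 0² = 4 + 0 = 4
4 → 4² = 16
16 → 1² + 6² = 1 + 36 = 37  — 37 already seen; the sequence cycles without reaching 1.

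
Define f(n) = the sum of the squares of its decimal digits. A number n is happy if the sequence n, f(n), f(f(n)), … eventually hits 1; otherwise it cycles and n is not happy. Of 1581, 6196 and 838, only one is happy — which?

1581

1581: 1581 → 91 → 82 → 68 → 100 → 1  — reaches 1 (happy)
6196: 6196 → 154 → 42 → 20 → 4 → 16 → 37 → 58 → 89 → 145 → 42  — repeats 42 (not happy)
838: 838 → 137 → 59 → 106 → 37 → 58 → 89 → 145 → 42 → 20 → 4 → 16 → 37  — repeats 37 (not happy)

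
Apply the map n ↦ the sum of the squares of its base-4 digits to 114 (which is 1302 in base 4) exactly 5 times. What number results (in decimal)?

114 = (1,3,0,2)_4 → 1² + 3² + 0² + 2² = 1 + 9 + 0 + 4 = 14
14 = (3,2)_4 → 3² + 2² = 9 + 4 = 13
13 = (3,1)_4 → 3² + 1² = 9 + 1 = 10
10 = (2,2)_4 → 2² + 2² = 4 + 4 = 8
8 = (2,0)_4 → 2² + 0² = 4 + 0 = 4

4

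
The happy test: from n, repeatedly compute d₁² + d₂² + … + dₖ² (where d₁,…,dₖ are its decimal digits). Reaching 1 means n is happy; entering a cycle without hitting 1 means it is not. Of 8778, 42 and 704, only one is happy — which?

8778: 8778 → 226 → 44 → 32 → 13 → 10 → 1  — reaches 1 (happy)
42: 42 → 20 → 4 → 16 → 37 → 58 → 89 → 145 → 42  — repeats 42 (not happy)
704: 704 → 65 → 61 → 37 → 58 → 89 → 145 → 42 → 20 → 4 → 16 → 37  — repeats 37 (not happy)

8778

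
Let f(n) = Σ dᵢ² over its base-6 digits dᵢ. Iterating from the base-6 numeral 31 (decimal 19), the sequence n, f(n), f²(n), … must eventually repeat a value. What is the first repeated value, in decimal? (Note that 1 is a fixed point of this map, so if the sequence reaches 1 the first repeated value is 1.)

17

19 = (3,1)_6 → 3² + 1² = 10
10 = (1,4)_6 → 1² + 4² = 17
17 = (2,5)_6 → 2² + 5² = 29
29 = (4,5)_6 → 4² + 5² = 41
41 = (1,0,5)_6 → 1² + 0² + 5² = 26
26 = (4,2)_6 → 4² + 2² = 20
20 = (3,2)_6 → 3² + 2² = 13
13 = (2,1)_6 → 2² + 1² = 5
5 = (5)_6 → 5² = 25
25 = (4,1)_6 → 4² + 1² = 17  — 17 already appeared earlier.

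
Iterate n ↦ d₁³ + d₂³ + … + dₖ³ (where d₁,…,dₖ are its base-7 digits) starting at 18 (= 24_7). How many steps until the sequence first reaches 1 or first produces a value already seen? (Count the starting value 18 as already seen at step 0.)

4

18 = (2,4)_7 → 2³ + 4³ = 72
72 = (1,3,2)_7 → 1³ + 3³ + 2³ = 36
36 = (5,1)_7 → 5³ + 1³ = 126
126 = (2,4,0)_7 → 2³ + 4³ + 0³ = 72  — 72 repeats.
That took 4 steps.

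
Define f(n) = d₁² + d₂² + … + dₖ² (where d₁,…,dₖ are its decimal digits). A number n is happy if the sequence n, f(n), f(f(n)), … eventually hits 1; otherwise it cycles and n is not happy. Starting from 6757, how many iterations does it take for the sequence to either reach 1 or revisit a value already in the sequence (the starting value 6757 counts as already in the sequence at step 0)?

6757 → 6² + 7² + 5² + 7² = 36 + 49 + 25 + 49 = 159
159 → 1² + 5² + 9² = 1 + 25 + 81 = 107
107 → 1² + 0² + 7² = 1 + 0 + 49 = 50
50 → 5² + 0² = 25 + 0 = 25
25 → 2² + 5² = 4 + 25 = 29
29 → 2² + 9² = 4 + 81 = 85
85 → 8² + 5² = 64 + 25 = 89
89 → 8² + 9² = 64 + 81 = 145
145 → 1² + 4² + 5² = 1 + 16 + 25 = 42
42 → 4² + 2² = 16 + 4 = 20
20 → 2² + 0² = 4 + 0 = 4
4 → 4² = 16
16 → 1² + 6² = 1 + 36 = 37
37 → 3² + 7² = 9 + 49 = 58
58 → 5² + 8² = 25 + 64 = 89  — 89 repeats.
That took 15 steps.

15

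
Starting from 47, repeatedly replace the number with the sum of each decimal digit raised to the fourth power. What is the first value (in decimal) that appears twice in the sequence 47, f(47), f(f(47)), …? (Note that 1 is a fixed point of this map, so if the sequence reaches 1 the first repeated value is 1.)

47 → 2657
2657 → 4338
4338 → 4514
4514 → 1138
1138 → 4179
4179 → 9219
9219 → 13139
13139 → 6725
6725 → 4338  — 4338 already appeared earlier.

4338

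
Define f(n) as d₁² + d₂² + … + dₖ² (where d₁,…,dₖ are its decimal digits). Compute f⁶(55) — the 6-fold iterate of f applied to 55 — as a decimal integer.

145

55 → 5² + 5² = 25 + 25 = 50
50 → 5² + 0² = 25 + 0 = 25
25 → 2² + 5² = 4 + 25 = 29
29 → 2² + 9² = 4 + 81 = 85
85 → 8² + 5² = 64 + 25 = 89
89 → 8² + 9² = 64 + 81 = 145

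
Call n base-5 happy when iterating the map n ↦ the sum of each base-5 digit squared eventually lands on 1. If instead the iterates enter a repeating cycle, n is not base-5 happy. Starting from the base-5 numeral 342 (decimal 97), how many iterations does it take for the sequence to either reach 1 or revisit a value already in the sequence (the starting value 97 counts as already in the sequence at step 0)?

4

97 = (3,4,2)_5 → 3² + 4² + 2² = 29
29 = (1,0,4)_5 → 1² + 0² + 4² = 17
17 = (3,2)_5 → 3² + 2² = 13
13 = (2,3)_5 → 2² + 3² = 13  — 13 repeats.
That took 4 steps.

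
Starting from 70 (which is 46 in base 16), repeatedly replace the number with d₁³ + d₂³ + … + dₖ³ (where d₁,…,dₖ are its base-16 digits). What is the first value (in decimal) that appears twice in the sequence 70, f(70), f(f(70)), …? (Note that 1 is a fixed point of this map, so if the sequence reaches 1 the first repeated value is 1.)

1

70 = (4,6)_16 → 280
280 = (1,1,8)_16 → 514
514 = (2,0,2)_16 → 16
16 = (1,0)_16 → 1  — reached the fixed point 1.
1 → 1, so 1 is the first repeated value.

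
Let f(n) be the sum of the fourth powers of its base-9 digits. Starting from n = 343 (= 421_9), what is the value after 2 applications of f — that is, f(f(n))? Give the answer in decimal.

343 = (4,2,1)_9 → 4⁴ + 2⁴ + 1⁴ = 273
273 = (3,3,3)_9 → 3⁴ + 3⁴ + 3⁴ = 243

243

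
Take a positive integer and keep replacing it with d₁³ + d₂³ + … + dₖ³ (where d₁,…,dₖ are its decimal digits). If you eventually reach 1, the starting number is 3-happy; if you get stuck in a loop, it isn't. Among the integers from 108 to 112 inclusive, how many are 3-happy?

1

108: 108 → 513 → 153 → 153  — not 3-happy
109: 109 → 730 → 370 → 370  — not 3-happy
110: 110 → 2 → 8 → 512 → 134 → 92 → 737 → 713 → 371 → 371  — not 3-happy
111: 111 → 3 → 27 → 351 → 153 → 153  — not 3-happy
112: 112 → 10 → 1  — 3-happy
3-happy: 112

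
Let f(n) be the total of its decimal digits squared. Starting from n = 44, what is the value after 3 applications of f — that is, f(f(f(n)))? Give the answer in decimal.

44 → 4² + 4² = 16 + 16 = 32
32 → 3² + 2² = 9 + 4 = 13
13 → 1² + 3² = 1 + 9 = 10

10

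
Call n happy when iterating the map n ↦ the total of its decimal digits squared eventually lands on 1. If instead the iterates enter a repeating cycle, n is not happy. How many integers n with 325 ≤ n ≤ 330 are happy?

325: 325 → 38 → 73 → 58 → 89 → 145 → 42 → 20 → 4 → 16 → 37 → 58  — not happy
326: 326 → 49 → 97 → 130 → 10 → 1  — happy
327: 327 → 62 → 40 → 16 → 37 → 58 → 89 → 145 → 42 → 20 → 4 → 16  — not happy
328: 328 → 77 → 98 → 145 → 42 → 20 → 4 → 16 → 37 → 58 → 89 → 145  — not happy
329: 329 → 94 → 97 → 130 → 10 → 1  — happy
330: 330 → 18 → 65 → 61 → 37 → 58 → 89 → 145 → 42 → 20 → 4 → 16 → 37  — not happy
happy: 326, 329

2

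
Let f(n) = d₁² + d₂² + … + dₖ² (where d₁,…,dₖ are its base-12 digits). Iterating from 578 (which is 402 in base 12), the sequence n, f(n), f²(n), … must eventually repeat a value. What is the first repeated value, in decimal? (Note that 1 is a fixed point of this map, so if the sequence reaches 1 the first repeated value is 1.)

578 = (4,0,2)_12 → 4² + 0² + 2² = 16 + 0 + 4 = 20
20 = (1,8)_12 → 1² + 8² = 1 + 64 = 65
65 = (5,5)_12 → 5² + 5² = 25 + 25 = 50
50 = (4,2)_12 → 4² + 2² = 16 + 4 = 20  — 20 already appeared earlier.

20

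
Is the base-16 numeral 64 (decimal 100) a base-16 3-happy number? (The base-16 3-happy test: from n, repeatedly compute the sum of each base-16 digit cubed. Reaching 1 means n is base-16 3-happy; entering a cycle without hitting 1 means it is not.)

100 = (6,4)_16 → 6³ + 4³ = 280
280 = (1,1,8)_16 → 1³ + 1³ + 8³ = 514
514 = (2,0,2)_16 → 2³ + 0³ + 2³ = 16
16 = (1,0)_16 → 1³ + 0³ = 1  — reached 1.

base-16 3-happy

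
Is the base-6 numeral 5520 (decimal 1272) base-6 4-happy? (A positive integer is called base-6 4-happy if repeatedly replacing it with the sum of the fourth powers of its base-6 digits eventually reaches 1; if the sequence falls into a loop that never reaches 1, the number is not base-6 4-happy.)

1272 = (5,5,2,0)_6 → 5⁴ + 5⁴ + 2⁴ + 0⁴ = 625 + 625 + 16 + 0 = 1266
1266 = (5,5,1,0)_6 → 5⁴ + 5⁴ + 1⁴ + 0⁴ = 625 + 625 + 1 + 0 = 1251
1251 = (5,4,4,3)_6 → 5⁴ + 4⁴ + 4⁴ + 3⁴ = 625 + 256 + 256 + 81 = 1218
1218 = (5,3,5,0)_6 → 5⁴ + 3⁴ + 5⁴ + 0⁴ = 625 + 81 + 625 + 0 = 1331
1331 = (1,0,0,5,5)_6 → 1⁴ + 0⁴ + 0⁴ + 5⁴ + 5⁴ = 1 + 0 + 0 + 625 + 625 = 1251  — 1251 already seen; the sequence cycles without reaching 1.

not base-6 4-happy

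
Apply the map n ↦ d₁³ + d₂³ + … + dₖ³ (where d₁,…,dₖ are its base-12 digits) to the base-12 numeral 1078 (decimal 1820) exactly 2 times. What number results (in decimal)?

1820 = (1,0,7,8)_12 → 856
856 = (5,11,4)_12 → 1520

1520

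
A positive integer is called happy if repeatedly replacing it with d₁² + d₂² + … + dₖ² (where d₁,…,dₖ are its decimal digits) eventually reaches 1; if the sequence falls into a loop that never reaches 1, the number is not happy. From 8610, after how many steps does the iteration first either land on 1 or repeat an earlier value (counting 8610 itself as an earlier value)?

8610 → 101
101 → 2
2 → 4
4 → 16
16 → 37
37 → 58
58 → 89
89 → 145
145 → 42
42 → 20
20 → 4  — 4 repeats.
That took 11 steps.

11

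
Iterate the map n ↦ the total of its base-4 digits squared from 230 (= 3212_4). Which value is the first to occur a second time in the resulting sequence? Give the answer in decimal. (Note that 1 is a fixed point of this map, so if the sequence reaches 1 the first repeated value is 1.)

230 = (3,2,1,2)_4 → 3² + 2² + 1² + 2² = 9 + 4 + 1 + 4 = 18
18 = (1,0,2)_4 → 1² + 0² + 2² = 1 + 0 + 4 = 5
5 = (1,1)_4 → 1² + 1² = 1 + 1 = 2
2 = (2)_4 → 2² = 4
4 = (1,0)_4 → 1² + 0² = 1 + 0 = 1  — reached the fixed point 1.
1 → 1, so 1 is the first repeated value.

1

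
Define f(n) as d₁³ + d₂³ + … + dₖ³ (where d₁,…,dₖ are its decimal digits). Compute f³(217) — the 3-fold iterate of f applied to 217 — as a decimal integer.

217

217 → 2³ + 1³ + 7³ = 352
352 → 3³ + 5³ + 2³ = 160
160 → 1³ + 6³ + 0³ = 217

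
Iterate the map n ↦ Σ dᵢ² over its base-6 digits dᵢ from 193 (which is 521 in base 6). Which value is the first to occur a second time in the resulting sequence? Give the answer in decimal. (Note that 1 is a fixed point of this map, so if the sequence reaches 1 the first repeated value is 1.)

25

193 = (5,2,1)_6 → 5² + 2² + 1² = 30
30 = (5,0)_6 → 5² + 0² = 25
25 = (4,1)_6 → 4² + 1² = 17
17 = (2,5)_6 → 2² + 5² = 29
29 = (4,5)_6 → 4² + 5² = 41
41 = (1,0,5)_6 → 1² + 0² + 5² = 26
26 = (4,2)_6 → 4² + 2² = 20
20 = (3,2)_6 → 3² + 2² = 13
13 = (2,1)_6 → 2² + 1² = 5
5 = (5)_6 → 5² = 25  — 25 already appeared earlier.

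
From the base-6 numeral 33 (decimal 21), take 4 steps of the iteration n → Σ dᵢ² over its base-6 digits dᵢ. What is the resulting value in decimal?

17

21 = (3,3)_6 → 3² + 3² = 18
18 = (3,0)_6 → 3² + 0² = 9
9 = (1,3)_6 → 1² + 3² = 10
10 = (1,4)_6 → 1² + 4² = 17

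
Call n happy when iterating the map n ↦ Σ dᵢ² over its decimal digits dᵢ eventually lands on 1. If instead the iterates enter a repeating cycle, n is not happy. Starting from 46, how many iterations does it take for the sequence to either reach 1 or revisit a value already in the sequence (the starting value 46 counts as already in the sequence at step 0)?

12

46 → 4² + 6² = 52
52 → 5² + 2² = 29
29 → 2² + 9² = 85
85 → 8² + 5² = 89
89 → 8² + 9² = 145
145 → 1² + 4² + 5² = 42
42 → 4² + 2² = 20
20 → 2² + 0² = 4
4 → 4² = 16
16 → 1² + 6² = 37
37 → 3² + 7² = 58
58 → 5² + 8² = 89  — 89 repeats.
That took 12 steps.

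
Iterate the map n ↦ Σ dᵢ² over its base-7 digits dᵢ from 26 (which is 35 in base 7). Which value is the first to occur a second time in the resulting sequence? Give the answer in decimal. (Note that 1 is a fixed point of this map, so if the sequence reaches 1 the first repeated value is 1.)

26 = (3,5)_7 → 3² + 5² = 34
34 = (4,6)_7 → 4² + 6² = 52
52 = (1,0,3)_7 → 1² + 0² + 3² = 10
10 = (1,3)_7 → 1² + 3² = 10  — 10 already appeared earlier.

10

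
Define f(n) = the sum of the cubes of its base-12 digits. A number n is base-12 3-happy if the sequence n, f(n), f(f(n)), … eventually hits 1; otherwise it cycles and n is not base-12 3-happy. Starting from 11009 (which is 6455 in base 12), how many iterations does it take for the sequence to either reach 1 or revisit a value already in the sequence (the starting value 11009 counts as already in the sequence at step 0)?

11009 = (6,4,5,5)_12 → 6³ + 4³ + 5³ + 5³ = 216 + 64 + 125 + 125 = 530
530 = (3,8,2)_12 → 3³ + 8³ + 2³ = 27 + 512 + 8 = 547
547 = (3,9,7)_12 → 3³ + 9³ + 7³ = 27 + 729 + 343 = 1099
1099 = (7,7,7)_12 → 7³ + 7³ + 7³ = 343 + 343 + 343 = 1029
1029 = (7,1,9)_12 → 7³ + 1³ + 9³ = 343 + 1 + 729 = 1073
1073 = (7,5,5)_12 → 7³ + 5³ + 5³ = 343 + 125 + 125 = 593
593 = (4,1,5)_12 → 4³ + 1³ + 5³ = 64 + 1 + 125 = 190
190 = (1,3,10)_12 → 1³ + 3³ + 10³ = 1 + 27 + 1000 = 1028
1028 = (7,1,8)_12 → 7³ + 1³ + 8³ = 343 + 1 + 512 = 856
856 = (5,11,4)_12 → 5³ + 11³ + 4³ = 125 + 1331 + 64 = 1520
1520 = (10,6,8)_12 → 10³ + 6³ + 8³ = 1000 + 216 + 512 = 1728
1728 = (1,0,0,0)_12 → 1³ + 0³ + 0³ + 0³ = 1 + 0 + 0 + 0 = 1  — reached 1.
That took 12 steps.

12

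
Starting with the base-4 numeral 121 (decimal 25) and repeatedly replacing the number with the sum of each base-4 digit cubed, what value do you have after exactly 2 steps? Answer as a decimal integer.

16

25 = (1,2,1)_4 → 1³ + 2³ + 1³ = 1 + 8 + 1 = 10
10 = (2,2)_4 → 2³ + 2³ = 8 + 8 = 16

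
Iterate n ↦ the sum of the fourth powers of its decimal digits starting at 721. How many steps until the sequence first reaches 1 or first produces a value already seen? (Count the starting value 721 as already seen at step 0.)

13

721 → 7⁴ + 2⁴ + 1⁴ = 2401 + 16 + 1 = 2418
2418 → 2⁴ + 4⁴ + 1⁴ + 8⁴ = 16 + 256 + 1 + 4096 = 4369
4369 → 4⁴ + 3⁴ + 6⁴ + 9⁴ = 256 + 81 + 1296 + 6561 = 8194
8194 → 8⁴ + 1⁴ + 9⁴ + 4⁴ = 4096 + 1 + 6561 + 256 = 10914
10914 → 1⁴ + 0⁴ + 9⁴ + 1⁴ + 4⁴ = 1 + 0 + 6561 + 1 + 256 = 6819
6819 → 6⁴ + 8⁴ + 1⁴ + 9⁴ = 1296 + 4096 + 1 + 6561 = 11954
11954 → 1⁴ + 1⁴ + 9⁴ + 5⁴ + 4⁴ = 1 + 1 + 6561 + 625 + 256 = 7444
7444 → 7⁴ + 4⁴ + 4⁴ + 4⁴ = 2401 + 256 + 256 + 256 = 3169
3169 → 3⁴ + 1⁴ + 6⁴ + 9⁴ = 81 + 1 + 1296 + 6561 = 7939
7939 → 7⁴ + 9⁴ + 3⁴ + 9⁴ = 2401 + 6561 + 81 + 6561 = 15604
15604 → 1⁴ + 5⁴ + 6⁴ + 0⁴ + 4⁴ = 1 + 625 + 1296 + 0 + 256 = 2178
2178 → 2⁴ + 1⁴ + 7⁴ + 8⁴ = 16 + 1 + 2401 + 4096 = 6514
6514 → 6⁴ + 5⁴ + 1⁴ + 4⁴ = 1296 + 625 + 1 + 256 = 2178  — 2178 repeats.
That took 13 steps.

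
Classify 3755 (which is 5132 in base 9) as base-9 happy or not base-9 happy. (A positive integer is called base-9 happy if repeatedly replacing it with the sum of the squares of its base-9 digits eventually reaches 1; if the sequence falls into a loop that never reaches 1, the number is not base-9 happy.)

not base-9 happy

3755 = (5,1,3,2)_9 → 5² + 1² + 3² + 2² = 25 + 1 + 9 + 4 = 39
39 = (4,3)_9 → 4² + 3² = 16 + 9 = 25
25 = (2,7)_9 → 2² + 7² = 4 + 49 = 53
53 = (5,8)_9 → 5² + 8² = 25 + 64 = 89
89 = (1,0,8)_9 → 1² + 0² + 8² = 1 + 0 + 64 = 65
65 = (7,2)_9 → 7² + 2² = 49 + 4 = 53  — 53 already seen; the sequence cycles without reaching 1.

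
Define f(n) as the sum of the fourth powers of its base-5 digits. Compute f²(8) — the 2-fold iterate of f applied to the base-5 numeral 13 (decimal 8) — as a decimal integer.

8 = (1,3)_5 → 82
82 = (3,1,2)_5 → 98

98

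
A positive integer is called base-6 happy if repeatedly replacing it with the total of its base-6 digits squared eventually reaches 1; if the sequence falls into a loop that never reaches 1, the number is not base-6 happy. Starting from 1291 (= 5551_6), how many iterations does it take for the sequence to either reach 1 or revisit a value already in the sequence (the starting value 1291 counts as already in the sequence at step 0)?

10

1291 = (5,5,5,1)_6 → 76
76 = (2,0,4)_6 → 20
20 = (3,2)_6 → 13
13 = (2,1)_6 → 5
5 = (5)_6 → 25
25 = (4,1)_6 → 17
17 = (2,5)_6 → 29
29 = (4,5)_6 → 41
41 = (1,0,5)_6 → 26
26 = (4,2)_6 → 20  — 20 repeats.
That took 10 steps.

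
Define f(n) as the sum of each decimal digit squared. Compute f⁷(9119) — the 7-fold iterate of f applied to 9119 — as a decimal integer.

89

9119 → 9² + 1² + 1² + 9² = 81 + 1 + 1 + 81 = 164
164 → 1² + 6² + 4² = 1 + 36 + 16 = 53
53 → 5² + 3² = 25 + 9 = 34
34 → 3² + 4² = 9 + 16 = 25
25 → 2² + 5² = 4 + 25 = 29
29 → 2² + 9² = 4 + 81 = 85
85 → 8² + 5² = 64 + 25 = 89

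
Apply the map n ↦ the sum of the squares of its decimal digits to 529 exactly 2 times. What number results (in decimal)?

529 → 5² + 2² + 9² = 25 + 4 + 81 = 110
110 → 1² + 1² + 0² = 1 + 1 + 0 = 2

2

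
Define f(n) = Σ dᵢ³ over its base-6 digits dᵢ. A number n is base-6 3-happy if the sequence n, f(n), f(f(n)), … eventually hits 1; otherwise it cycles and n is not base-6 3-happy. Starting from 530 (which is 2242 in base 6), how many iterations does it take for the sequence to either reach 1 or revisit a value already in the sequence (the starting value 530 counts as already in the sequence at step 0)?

530 = (2,2,4,2)_6 → 2³ + 2³ + 4³ + 2³ = 8 + 8 + 64 + 8 = 88
88 = (2,2,4)_6 → 2³ + 2³ + 4³ = 8 + 8 + 64 = 80
80 = (2,1,2)_6 → 2³ + 1³ + 2³ = 8 + 1 + 8 = 17
17 = (2,5)_6 → 2³ + 5³ = 8 + 125 = 133
133 = (3,4,1)_6 → 3³ + 4³ + 1³ = 27 + 64 + 1 = 92
92 = (2,3,2)_6 → 2³ + 3³ + 2³ = 8 + 27 + 8 = 43
43 = (1,1,1)_6 → 1³ + 1³ + 1³ = 1 + 1 + 1 = 3
3 = (3)_6 → 3³ = 27
27 = (4,3)_6 → 4³ + 3³ = 64 + 27 = 91
91 = (2,3,1)_6 → 2³ + 3³ + 1³ = 8 + 27 + 1 = 36
36 = (1,0,0)_6 → 1³ + 0³ + 0³ = 1 + 0 + 0 = 1  — reached 1.
That took 11 steps.

11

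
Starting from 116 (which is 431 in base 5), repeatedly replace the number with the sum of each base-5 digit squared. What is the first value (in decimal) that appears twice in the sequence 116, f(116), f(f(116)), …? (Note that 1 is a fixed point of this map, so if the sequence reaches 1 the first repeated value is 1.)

4

116 = (4,3,1)_5 → 4² + 3² + 1² = 16 + 9 + 1 = 26
26 = (1,0,1)_5 → 1² + 0² + 1² = 1 + 0 + 1 = 2
2 = (2)_5 → 2² = 4
4 = (4)_5 → 4² = 16
16 = (3,1)_5 → 3² + 1² = 9 + 1 = 10
10 = (2,0)_5 → 2² + 0² = 4 + 0 = 4  — 4 already appeared earlier.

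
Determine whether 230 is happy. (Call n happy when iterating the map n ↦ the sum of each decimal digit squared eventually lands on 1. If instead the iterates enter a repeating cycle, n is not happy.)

230 → 2² + 3² + 0² = 13
13 → 1² + 3² = 10
10 → 1² + 0² = 1  — reached 1.

happy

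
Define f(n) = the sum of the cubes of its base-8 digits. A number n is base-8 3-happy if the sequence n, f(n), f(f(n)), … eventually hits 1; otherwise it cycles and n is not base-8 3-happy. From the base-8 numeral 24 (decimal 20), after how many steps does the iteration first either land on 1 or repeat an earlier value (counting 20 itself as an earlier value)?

20 = (2,4)_8 → 2³ + 4³ = 72
72 = (1,1,0)_8 → 1³ + 1³ + 0³ = 2
2 = (2)_8 → 2³ = 8
8 = (1,0)_8 → 1³ + 0³ = 1  — reached 1.
That took 4 steps.

4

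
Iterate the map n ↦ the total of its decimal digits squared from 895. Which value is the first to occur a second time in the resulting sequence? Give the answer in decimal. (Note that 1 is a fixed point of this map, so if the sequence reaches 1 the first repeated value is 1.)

89

895 → 8² + 9² + 5² = 64 + 81 + 25 = 170
170 → 1² + 7² + 0² = 1 + 49 + 0 = 50
50 → 5² + 0² = 25 + 0 = 25
25 → 2² + 5² = 4 + 25 = 29
29 → 2² + 9² = 4 + 81 = 85
85 → 8² + 5² = 64 + 25 = 89
89 → 8² + 9² = 64 + 81 = 145
145 → 1² + 4² + 5² = 1 + 16 + 25 = 42
42 → 4² + 2² = 16 + 4 = 20
20 → 2² + 0² = 4 + 0 = 4
4 → 4² = 16
16 → 1² + 6² = 1 + 36 = 37
37 → 3² + 7² = 9 + 49 = 58
58 → 5² + 8² = 25 + 64 = 89  — 89 already appeared earlier.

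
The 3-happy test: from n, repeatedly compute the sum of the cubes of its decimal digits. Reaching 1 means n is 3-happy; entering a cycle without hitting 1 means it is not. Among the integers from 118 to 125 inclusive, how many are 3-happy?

118: 118 → 514 → 190 → 730 → 370 → 370  — not 3-happy
119: 119 → 731 → 371 → 371  — not 3-happy
120: 120 → 9 → 729 → 1080 → 513 → 153 → 153  — not 3-happy
121: 121 → 10 → 1  — 3-happy
122: 122 → 17 → 344 → 155 → 251 → 134 → 92 → 737 → 713 → 371 → 371  — not 3-happy
123: 123 → 36 → 243 → 99 → 1458 → 702 → 351 → 153 → 153  — not 3-happy
124: 124 → 73 → 370 → 370  — not 3-happy
125: 125 → 134 → 92 → 737 → 713 → 371 → 371  — not 3-happy
3-happy: 121

1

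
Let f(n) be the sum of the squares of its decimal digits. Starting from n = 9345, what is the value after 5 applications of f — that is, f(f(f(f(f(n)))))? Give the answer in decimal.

9345 → 131
131 → 11
11 → 2
2 → 4
4 → 16

16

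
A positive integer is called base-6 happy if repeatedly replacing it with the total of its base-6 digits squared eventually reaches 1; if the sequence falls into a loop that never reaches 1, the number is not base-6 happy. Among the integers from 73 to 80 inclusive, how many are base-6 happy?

1

73: 73 → 5 → 25 → 17 → 29 → 41 → 26 → 20 → 13 → 5  — not base-6 happy
74: 74 → 8 → 5 → 25 → 17 → 29 → 41 → 26 → 20 → 13 → 5  — not base-6 happy
75: 75 → 13 → 5 → 25 → 17 → 29 → 41 → 26 → 20 → 13  — not base-6 happy
76: 76 → 20 → 13 → 5 → 25 → 17 → 29 → 41 → 26 → 20  — not base-6 happy
77: 77 → 29 → 41 → 26 → 20 → 13 → 5 → 25 → 17 → 29  — not base-6 happy
78: 78 → 5 → 25 → 17 → 29 → 41 → 26 → 20 → 13 → 5  — not base-6 happy
79: 79 → 6 → 1  — base-6 happy
80: 80 → 9 → 10 → 17 → 29 → 41 → 26 → 20 → 13 → 5 → 25 → 17  — not base-6 happy
base-6 happy: 79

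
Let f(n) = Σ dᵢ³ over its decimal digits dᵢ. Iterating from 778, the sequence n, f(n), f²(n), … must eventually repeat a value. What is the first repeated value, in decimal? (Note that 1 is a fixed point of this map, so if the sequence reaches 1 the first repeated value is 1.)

1

778 → 7³ + 7³ + 8³ = 343 + 343 + 512 = 1198
1198 → 1³ + 1³ + 9³ + 8³ = 1 + 1 + 729 + 512 = 1243
1243 → 1³ + 2³ + 4³ + 3³ = 1 + 8 + 64 + 27 = 100
100 → 1³ + 0³ + 0³ = 1 + 0 + 0 = 1  — reached the fixed point 1.
1 → 1, so 1 is the first repeated value.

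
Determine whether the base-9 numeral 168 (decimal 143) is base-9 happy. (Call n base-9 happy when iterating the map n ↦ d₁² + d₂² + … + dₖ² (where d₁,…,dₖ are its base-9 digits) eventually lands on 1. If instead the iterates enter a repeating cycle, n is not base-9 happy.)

base-9 happy

143 = (1,6,8)_9 → 1² + 6² + 8² = 1 + 36 + 64 = 101
101 = (1,2,2)_9 → 1² + 2² + 2² = 1 + 4 + 4 = 9
9 = (1,0)_9 → 1² + 0² = 1 + 0 = 1  — reached 1.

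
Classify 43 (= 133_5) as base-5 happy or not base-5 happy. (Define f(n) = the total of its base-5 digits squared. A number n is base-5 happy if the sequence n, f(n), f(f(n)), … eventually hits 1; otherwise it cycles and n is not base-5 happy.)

base-5 happy

43 = (1,3,3)_5 → 19
19 = (3,4)_5 → 25
25 = (1,0,0)_5 → 1  — reached 1.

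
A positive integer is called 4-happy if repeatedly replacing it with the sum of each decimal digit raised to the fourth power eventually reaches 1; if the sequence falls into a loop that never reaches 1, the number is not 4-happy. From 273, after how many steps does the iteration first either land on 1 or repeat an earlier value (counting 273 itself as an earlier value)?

10

273 → 2⁴ + 7⁴ + 3⁴ = 2498
2498 → 2⁴ + 4⁴ + 9⁴ + 8⁴ = 10929
10929 → 1⁴ + 0⁴ + 9⁴ + 2⁴ + 9⁴ = 13139
13139 → 1⁴ + 3⁴ + 1⁴ + 3⁴ + 9⁴ = 6725
6725 → 6⁴ + 7⁴ + 2⁴ + 5⁴ = 4338
4338 → 4⁴ + 3⁴ + 3⁴ + 8⁴ = 4514
4514 → 4⁴ + 5⁴ + 1⁴ + 4⁴ = 1138
1138 → 1⁴ + 1⁴ + 3⁴ + 8⁴ = 4179
4179 → 4⁴ + 1⁴ + 7⁴ + 9⁴ = 9219
9219 → 9⁴ + 2⁴ + 1⁴ + 9⁴ = 13139  — 13139 repeats.
That took 10 steps.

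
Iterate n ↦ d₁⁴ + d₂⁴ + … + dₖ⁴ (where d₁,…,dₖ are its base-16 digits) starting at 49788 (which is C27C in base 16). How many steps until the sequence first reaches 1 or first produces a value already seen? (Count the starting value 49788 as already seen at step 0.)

11

49788 = (12,2,7,12)_16 → 12⁴ + 2⁴ + 7⁴ + 12⁴ = 43889
43889 = (10,11,7,1)_16 → 10⁴ + 11⁴ + 7⁴ + 1⁴ = 27043
27043 = (6,9,10,3)_16 → 6⁴ + 9⁴ + 10⁴ + 3⁴ = 17938
17938 = (4,6,1,2)_16 → 4⁴ + 6⁴ + 1⁴ + 2⁴ = 1569
1569 = (6,2,1)_16 → 6⁴ + 2⁴ + 1⁴ = 1313
1313 = (5,2,1)_16 → 5⁴ + 2⁴ + 1⁴ = 642
642 = (2,8,2)_16 → 2⁴ + 8⁴ + 2⁴ = 4128
4128 = (1,0,2,0)_16 → 1⁴ + 0⁴ + 2⁴ + 0⁴ = 17
17 = (1,1)_16 → 1⁴ + 1⁴ = 2
2 = (2)_16 → 2⁴ = 16
16 = (1,0)_16 → 1⁴ + 0⁴ = 1  — reached 1.
That took 11 steps.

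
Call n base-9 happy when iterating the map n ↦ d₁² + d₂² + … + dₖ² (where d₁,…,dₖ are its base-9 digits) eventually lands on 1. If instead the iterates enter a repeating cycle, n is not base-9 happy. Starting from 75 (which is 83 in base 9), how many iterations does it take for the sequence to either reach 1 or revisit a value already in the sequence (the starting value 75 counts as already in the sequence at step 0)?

75 = (8,3)_9 → 8² + 3² = 64 + 9 = 73
73 = (8,1)_9 → 8² + 1² = 64 + 1 = 65
65 = (7,2)_9 → 7² + 2² = 49 + 4 = 53
53 = (5,8)_9 → 5² + 8² = 25 + 64 = 89
89 = (1,0,8)_9 → 1² + 0² + 8² = 1 + 0 + 64 = 65  — 65 repeats.
That took 5 steps.

5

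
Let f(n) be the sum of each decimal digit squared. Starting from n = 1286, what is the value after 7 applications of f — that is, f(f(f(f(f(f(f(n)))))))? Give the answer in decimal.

89

1286 → 105
105 → 26
26 → 40
40 → 16
16 → 37
37 → 58
58 → 89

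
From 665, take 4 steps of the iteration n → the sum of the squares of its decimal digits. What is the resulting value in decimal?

1

665 → 6² + 6² + 5² = 36 + 36 + 25 = 97
97 → 9² + 7² = 81 + 49 = 130
130 → 1² + 3² + 0² = 1 + 9 + 0 = 10
10 → 1² + 0² = 1 + 0 = 1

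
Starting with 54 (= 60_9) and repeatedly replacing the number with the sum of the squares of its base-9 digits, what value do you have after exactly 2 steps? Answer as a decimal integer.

16

54 = (6,0)_9 → 6² + 0² = 36
36 = (4,0)_9 → 4² + 0² = 16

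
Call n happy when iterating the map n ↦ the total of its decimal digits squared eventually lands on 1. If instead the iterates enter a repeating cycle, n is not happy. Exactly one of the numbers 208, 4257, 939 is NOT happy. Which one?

208: 208 → 68 → 100 → 1  — reaches 1 (happy)
4257: 4257 → 94 → 97 → 130 → 10 → 1  — reaches 1 (happy)
939: 939 → 171 → 51 → 26 → 40 → 16 → 37 → 58 → 89 → 145 → 42 → 20 → 4 → 16  — repeats 16 (not happy)

939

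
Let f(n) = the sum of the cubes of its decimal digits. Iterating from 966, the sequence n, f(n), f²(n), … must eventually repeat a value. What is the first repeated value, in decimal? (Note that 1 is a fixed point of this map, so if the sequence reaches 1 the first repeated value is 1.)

966 → 9³ + 6³ + 6³ = 1161
1161 → 1³ + 1³ + 6³ + 1³ = 219
219 → 2³ + 1³ + 9³ = 738
738 → 7³ + 3³ + 8³ = 882
882 → 8³ + 8³ + 2³ = 1032
1032 → 1³ + 0³ + 3³ + 2³ = 36
36 → 3³ + 6³ = 243
243 → 2³ + 4³ + 3³ = 99
99 → 9³ + 9³ = 1458
1458 → 1³ + 4³ + 5³ + 8³ = 702
702 → 7³ + 0³ + 2³ = 351
351 → 3³ + 5³ + 1³ = 153
153 → 1³ + 5³ + 3³ = 153  — 153 already appeared earlier.

153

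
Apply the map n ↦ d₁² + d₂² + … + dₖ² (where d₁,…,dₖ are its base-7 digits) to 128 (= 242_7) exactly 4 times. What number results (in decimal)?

128 = (2,4,2)_7 → 2² + 4² + 2² = 4 + 16 + 4 = 24
24 = (3,3)_7 → 3² + 3² = 9 + 9 = 18
18 = (2,4)_7 → 2² + 4² = 4 + 16 = 20
20 = (2,6)_7 → 2² + 6² = 4 + 36 = 40

40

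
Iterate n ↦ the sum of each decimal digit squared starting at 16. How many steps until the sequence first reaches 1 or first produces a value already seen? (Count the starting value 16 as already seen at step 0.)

16 → 37
37 → 58
58 → 89
89 → 145
145 → 42
42 → 20
20 → 4
4 → 16  — 16 repeats.
That took 8 steps.

8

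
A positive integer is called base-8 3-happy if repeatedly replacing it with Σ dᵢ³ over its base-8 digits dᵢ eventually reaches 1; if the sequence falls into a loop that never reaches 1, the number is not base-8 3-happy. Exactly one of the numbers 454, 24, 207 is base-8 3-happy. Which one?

207

454: 454 → 559 → 469 → 476 → 434 → 440 → 559  — repeats 559 (not base-8 3-happy)
24: 24 → 27 → 54 → 432 → 432  — repeats 432 (not base-8 3-happy)
207: 207 → 371 → 368 → 341 → 258 → 72 → 2 → 8 → 1  — reaches 1 (base-8 3-happy)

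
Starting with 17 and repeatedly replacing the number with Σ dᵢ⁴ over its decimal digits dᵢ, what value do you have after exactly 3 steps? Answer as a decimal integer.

8208

17 → 1⁴ + 7⁴ = 2402
2402 → 2⁴ + 4⁴ + 0⁴ + 2⁴ = 288
288 → 2⁴ + 8⁴ + 8⁴ = 8208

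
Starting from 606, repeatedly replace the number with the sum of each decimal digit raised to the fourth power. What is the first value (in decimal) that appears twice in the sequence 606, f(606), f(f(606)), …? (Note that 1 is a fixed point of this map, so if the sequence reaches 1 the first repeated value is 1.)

606 → 2592
2592 → 7218
7218 → 6514
6514 → 2178
2178 → 6514  — 6514 already appeared earlier.

6514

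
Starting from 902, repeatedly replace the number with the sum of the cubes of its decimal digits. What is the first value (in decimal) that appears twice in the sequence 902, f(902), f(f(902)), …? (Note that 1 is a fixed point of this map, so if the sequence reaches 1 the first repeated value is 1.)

371

902 → 737
737 → 713
713 → 371
371 → 371  — 371 already appeared earlier.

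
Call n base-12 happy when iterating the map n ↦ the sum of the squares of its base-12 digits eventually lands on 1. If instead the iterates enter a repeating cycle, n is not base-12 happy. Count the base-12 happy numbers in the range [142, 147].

1

142: 142 → 221 → 62 → 29 → 29  (repeats 29)
143: 143 → 242 → 69 → 106 → 164 → 66 → 61 → 26 → 8 → 64 → 41 → 34 → 104 → 128 → 164  (repeats 164)
144: 144 → 1  (reaches 1)
145: 145 → 2 → 4 → 16 → 17 → 26 → 8 → 64 → 41 → 34 → 104 → 128 → 164 → 66 → 61 → 26  (repeats 26)
146: 146 → 5 → 25 → 5  (repeats 5)
147: 147 → 10 → 100 → 80 → 100  (repeats 100)
base-12 happy: 144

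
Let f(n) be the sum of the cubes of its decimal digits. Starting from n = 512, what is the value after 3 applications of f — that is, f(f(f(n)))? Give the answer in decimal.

512 → 5³ + 1³ + 2³ = 125 + 1 + 8 = 134
134 → 1³ + 3³ + 4³ = 1 + 27 + 64 = 92
92 → 9³ + 2³ = 729 + 8 = 737

737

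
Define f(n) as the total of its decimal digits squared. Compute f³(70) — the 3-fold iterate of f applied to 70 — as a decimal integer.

130

70 → 7² + 0² = 49 + 0 = 49
49 → 4² + 9² = 16 + 81 = 97
97 → 9² + 7² = 81 + 49 = 130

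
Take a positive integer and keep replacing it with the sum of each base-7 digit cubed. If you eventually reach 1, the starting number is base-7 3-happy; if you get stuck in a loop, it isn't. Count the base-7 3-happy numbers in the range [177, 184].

177: 177 → 99 → 9 → 9  (repeats 9)
178: 178 → 118 → 232 → 190 → 244 → 496 → 244  (repeats 244)
179: 179 → 155 → 29 → 65 → 17 → 35 → 125 → 251 → 341 → 557 → 137 → 197 → 65  (repeats 65)
180: 180 → 216 → 288 → 342 → 648 → 282 → 258 → 342  (repeats 342)
181: 181 → 307 → 433 → 343 → 1  (reaches 1)
182: 182 → 152 → 152  (repeats 152)
183: 183 → 153 → 243 → 405 → 219 → 99 → 9 → 9  (repeats 9)
184: 184 → 160 → 244 → 496 → 244  (repeats 244)
base-7 3-happy: 181

1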